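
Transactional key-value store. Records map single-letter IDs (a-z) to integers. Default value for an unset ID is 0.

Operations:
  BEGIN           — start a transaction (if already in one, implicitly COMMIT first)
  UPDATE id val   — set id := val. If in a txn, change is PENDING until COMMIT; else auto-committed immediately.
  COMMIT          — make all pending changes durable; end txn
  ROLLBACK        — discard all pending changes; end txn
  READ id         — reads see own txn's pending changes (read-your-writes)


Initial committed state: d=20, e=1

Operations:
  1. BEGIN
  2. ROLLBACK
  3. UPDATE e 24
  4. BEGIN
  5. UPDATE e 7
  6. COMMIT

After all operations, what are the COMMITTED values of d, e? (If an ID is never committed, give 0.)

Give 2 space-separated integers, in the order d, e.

Answer: 20 7

Derivation:
Initial committed: {d=20, e=1}
Op 1: BEGIN: in_txn=True, pending={}
Op 2: ROLLBACK: discarded pending []; in_txn=False
Op 3: UPDATE e=24 (auto-commit; committed e=24)
Op 4: BEGIN: in_txn=True, pending={}
Op 5: UPDATE e=7 (pending; pending now {e=7})
Op 6: COMMIT: merged ['e'] into committed; committed now {d=20, e=7}
Final committed: {d=20, e=7}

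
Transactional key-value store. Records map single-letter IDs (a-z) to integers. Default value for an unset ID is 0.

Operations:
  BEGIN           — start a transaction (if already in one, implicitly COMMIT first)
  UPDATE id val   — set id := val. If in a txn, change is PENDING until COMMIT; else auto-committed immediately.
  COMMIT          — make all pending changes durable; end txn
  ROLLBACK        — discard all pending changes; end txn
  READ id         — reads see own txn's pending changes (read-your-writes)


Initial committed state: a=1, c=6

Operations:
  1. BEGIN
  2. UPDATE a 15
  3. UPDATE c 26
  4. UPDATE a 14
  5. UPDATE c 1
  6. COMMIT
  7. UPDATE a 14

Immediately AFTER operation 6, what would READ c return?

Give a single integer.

Answer: 1

Derivation:
Initial committed: {a=1, c=6}
Op 1: BEGIN: in_txn=True, pending={}
Op 2: UPDATE a=15 (pending; pending now {a=15})
Op 3: UPDATE c=26 (pending; pending now {a=15, c=26})
Op 4: UPDATE a=14 (pending; pending now {a=14, c=26})
Op 5: UPDATE c=1 (pending; pending now {a=14, c=1})
Op 6: COMMIT: merged ['a', 'c'] into committed; committed now {a=14, c=1}
After op 6: visible(c) = 1 (pending={}, committed={a=14, c=1})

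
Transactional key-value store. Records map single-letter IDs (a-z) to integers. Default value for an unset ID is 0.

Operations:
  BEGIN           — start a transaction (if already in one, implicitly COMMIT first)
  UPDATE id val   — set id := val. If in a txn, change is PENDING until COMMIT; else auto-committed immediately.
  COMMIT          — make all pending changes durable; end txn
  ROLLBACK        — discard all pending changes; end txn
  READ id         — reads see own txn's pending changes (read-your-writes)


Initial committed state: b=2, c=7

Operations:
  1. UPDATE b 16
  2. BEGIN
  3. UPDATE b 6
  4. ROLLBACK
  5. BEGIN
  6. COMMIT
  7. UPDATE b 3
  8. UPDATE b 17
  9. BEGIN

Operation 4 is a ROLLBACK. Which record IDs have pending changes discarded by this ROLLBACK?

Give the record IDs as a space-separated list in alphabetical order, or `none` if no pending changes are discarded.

Answer: b

Derivation:
Initial committed: {b=2, c=7}
Op 1: UPDATE b=16 (auto-commit; committed b=16)
Op 2: BEGIN: in_txn=True, pending={}
Op 3: UPDATE b=6 (pending; pending now {b=6})
Op 4: ROLLBACK: discarded pending ['b']; in_txn=False
Op 5: BEGIN: in_txn=True, pending={}
Op 6: COMMIT: merged [] into committed; committed now {b=16, c=7}
Op 7: UPDATE b=3 (auto-commit; committed b=3)
Op 8: UPDATE b=17 (auto-commit; committed b=17)
Op 9: BEGIN: in_txn=True, pending={}
ROLLBACK at op 4 discards: ['b']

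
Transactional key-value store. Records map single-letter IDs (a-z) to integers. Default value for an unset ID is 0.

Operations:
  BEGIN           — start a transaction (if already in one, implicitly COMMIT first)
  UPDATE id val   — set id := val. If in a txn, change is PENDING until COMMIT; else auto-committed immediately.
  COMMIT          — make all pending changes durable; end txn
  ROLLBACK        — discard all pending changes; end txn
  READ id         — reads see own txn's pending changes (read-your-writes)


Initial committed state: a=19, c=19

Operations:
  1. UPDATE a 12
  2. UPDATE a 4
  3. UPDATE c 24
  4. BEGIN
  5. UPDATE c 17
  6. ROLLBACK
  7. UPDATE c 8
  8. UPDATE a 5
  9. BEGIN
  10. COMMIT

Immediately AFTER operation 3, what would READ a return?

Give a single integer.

Answer: 4

Derivation:
Initial committed: {a=19, c=19}
Op 1: UPDATE a=12 (auto-commit; committed a=12)
Op 2: UPDATE a=4 (auto-commit; committed a=4)
Op 3: UPDATE c=24 (auto-commit; committed c=24)
After op 3: visible(a) = 4 (pending={}, committed={a=4, c=24})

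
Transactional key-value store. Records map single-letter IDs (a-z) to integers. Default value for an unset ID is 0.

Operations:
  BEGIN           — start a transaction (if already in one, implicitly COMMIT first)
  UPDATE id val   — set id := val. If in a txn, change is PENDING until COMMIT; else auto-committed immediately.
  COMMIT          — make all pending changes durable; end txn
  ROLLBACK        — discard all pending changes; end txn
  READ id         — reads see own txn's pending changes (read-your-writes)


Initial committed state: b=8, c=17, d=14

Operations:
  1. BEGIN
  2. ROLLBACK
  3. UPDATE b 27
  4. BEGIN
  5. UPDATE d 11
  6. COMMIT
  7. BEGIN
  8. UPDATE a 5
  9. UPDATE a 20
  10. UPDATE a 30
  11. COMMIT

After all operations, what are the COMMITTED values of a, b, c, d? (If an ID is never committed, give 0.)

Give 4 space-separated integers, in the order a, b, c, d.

Initial committed: {b=8, c=17, d=14}
Op 1: BEGIN: in_txn=True, pending={}
Op 2: ROLLBACK: discarded pending []; in_txn=False
Op 3: UPDATE b=27 (auto-commit; committed b=27)
Op 4: BEGIN: in_txn=True, pending={}
Op 5: UPDATE d=11 (pending; pending now {d=11})
Op 6: COMMIT: merged ['d'] into committed; committed now {b=27, c=17, d=11}
Op 7: BEGIN: in_txn=True, pending={}
Op 8: UPDATE a=5 (pending; pending now {a=5})
Op 9: UPDATE a=20 (pending; pending now {a=20})
Op 10: UPDATE a=30 (pending; pending now {a=30})
Op 11: COMMIT: merged ['a'] into committed; committed now {a=30, b=27, c=17, d=11}
Final committed: {a=30, b=27, c=17, d=11}

Answer: 30 27 17 11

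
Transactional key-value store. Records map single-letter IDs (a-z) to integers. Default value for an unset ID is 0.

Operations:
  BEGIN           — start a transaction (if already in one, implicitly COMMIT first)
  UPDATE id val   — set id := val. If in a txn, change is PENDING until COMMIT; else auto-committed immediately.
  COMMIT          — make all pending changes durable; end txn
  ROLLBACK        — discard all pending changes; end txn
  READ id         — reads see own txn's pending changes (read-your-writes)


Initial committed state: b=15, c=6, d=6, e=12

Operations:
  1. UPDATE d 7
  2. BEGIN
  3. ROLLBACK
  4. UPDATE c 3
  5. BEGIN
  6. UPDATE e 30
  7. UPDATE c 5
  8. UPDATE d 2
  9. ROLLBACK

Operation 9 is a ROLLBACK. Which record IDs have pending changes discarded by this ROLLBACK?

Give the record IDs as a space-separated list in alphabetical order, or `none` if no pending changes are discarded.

Initial committed: {b=15, c=6, d=6, e=12}
Op 1: UPDATE d=7 (auto-commit; committed d=7)
Op 2: BEGIN: in_txn=True, pending={}
Op 3: ROLLBACK: discarded pending []; in_txn=False
Op 4: UPDATE c=3 (auto-commit; committed c=3)
Op 5: BEGIN: in_txn=True, pending={}
Op 6: UPDATE e=30 (pending; pending now {e=30})
Op 7: UPDATE c=5 (pending; pending now {c=5, e=30})
Op 8: UPDATE d=2 (pending; pending now {c=5, d=2, e=30})
Op 9: ROLLBACK: discarded pending ['c', 'd', 'e']; in_txn=False
ROLLBACK at op 9 discards: ['c', 'd', 'e']

Answer: c d e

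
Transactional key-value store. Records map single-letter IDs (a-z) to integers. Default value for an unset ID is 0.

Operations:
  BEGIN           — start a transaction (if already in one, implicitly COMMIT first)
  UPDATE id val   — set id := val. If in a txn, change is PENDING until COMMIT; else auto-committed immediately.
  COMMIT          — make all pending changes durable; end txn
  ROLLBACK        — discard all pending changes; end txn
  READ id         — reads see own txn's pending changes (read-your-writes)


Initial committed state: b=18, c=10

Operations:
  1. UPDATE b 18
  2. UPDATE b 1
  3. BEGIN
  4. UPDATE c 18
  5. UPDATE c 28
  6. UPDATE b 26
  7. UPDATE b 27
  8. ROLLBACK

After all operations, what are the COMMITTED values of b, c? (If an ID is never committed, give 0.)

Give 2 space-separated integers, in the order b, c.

Answer: 1 10

Derivation:
Initial committed: {b=18, c=10}
Op 1: UPDATE b=18 (auto-commit; committed b=18)
Op 2: UPDATE b=1 (auto-commit; committed b=1)
Op 3: BEGIN: in_txn=True, pending={}
Op 4: UPDATE c=18 (pending; pending now {c=18})
Op 5: UPDATE c=28 (pending; pending now {c=28})
Op 6: UPDATE b=26 (pending; pending now {b=26, c=28})
Op 7: UPDATE b=27 (pending; pending now {b=27, c=28})
Op 8: ROLLBACK: discarded pending ['b', 'c']; in_txn=False
Final committed: {b=1, c=10}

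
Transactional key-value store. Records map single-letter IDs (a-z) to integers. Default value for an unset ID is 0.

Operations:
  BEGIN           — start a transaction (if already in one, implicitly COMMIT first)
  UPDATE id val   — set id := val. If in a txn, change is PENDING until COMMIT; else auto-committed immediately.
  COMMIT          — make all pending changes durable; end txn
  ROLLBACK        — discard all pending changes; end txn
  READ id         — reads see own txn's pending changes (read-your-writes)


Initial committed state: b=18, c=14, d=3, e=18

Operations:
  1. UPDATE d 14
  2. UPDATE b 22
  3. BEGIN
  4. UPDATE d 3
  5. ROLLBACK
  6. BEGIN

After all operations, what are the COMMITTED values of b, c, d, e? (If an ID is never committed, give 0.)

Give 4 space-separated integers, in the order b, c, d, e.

Initial committed: {b=18, c=14, d=3, e=18}
Op 1: UPDATE d=14 (auto-commit; committed d=14)
Op 2: UPDATE b=22 (auto-commit; committed b=22)
Op 3: BEGIN: in_txn=True, pending={}
Op 4: UPDATE d=3 (pending; pending now {d=3})
Op 5: ROLLBACK: discarded pending ['d']; in_txn=False
Op 6: BEGIN: in_txn=True, pending={}
Final committed: {b=22, c=14, d=14, e=18}

Answer: 22 14 14 18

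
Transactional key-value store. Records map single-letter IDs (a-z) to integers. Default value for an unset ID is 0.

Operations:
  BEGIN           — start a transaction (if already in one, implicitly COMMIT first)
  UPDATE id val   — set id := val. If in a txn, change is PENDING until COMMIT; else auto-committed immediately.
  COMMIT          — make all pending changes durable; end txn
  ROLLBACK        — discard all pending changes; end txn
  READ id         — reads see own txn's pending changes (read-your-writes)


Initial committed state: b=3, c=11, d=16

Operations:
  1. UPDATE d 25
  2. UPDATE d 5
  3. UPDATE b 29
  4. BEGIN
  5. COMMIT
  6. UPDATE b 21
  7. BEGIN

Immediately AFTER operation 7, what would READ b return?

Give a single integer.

Answer: 21

Derivation:
Initial committed: {b=3, c=11, d=16}
Op 1: UPDATE d=25 (auto-commit; committed d=25)
Op 2: UPDATE d=5 (auto-commit; committed d=5)
Op 3: UPDATE b=29 (auto-commit; committed b=29)
Op 4: BEGIN: in_txn=True, pending={}
Op 5: COMMIT: merged [] into committed; committed now {b=29, c=11, d=5}
Op 6: UPDATE b=21 (auto-commit; committed b=21)
Op 7: BEGIN: in_txn=True, pending={}
After op 7: visible(b) = 21 (pending={}, committed={b=21, c=11, d=5})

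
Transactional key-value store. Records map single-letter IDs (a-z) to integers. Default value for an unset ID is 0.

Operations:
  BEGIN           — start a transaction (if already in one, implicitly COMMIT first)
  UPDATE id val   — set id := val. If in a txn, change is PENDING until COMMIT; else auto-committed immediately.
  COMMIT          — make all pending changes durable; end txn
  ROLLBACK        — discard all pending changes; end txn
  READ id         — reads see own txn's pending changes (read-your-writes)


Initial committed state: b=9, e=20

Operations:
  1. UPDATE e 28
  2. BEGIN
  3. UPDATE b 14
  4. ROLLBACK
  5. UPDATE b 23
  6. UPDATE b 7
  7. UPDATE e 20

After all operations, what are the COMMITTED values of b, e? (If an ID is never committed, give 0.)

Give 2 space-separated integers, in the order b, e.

Initial committed: {b=9, e=20}
Op 1: UPDATE e=28 (auto-commit; committed e=28)
Op 2: BEGIN: in_txn=True, pending={}
Op 3: UPDATE b=14 (pending; pending now {b=14})
Op 4: ROLLBACK: discarded pending ['b']; in_txn=False
Op 5: UPDATE b=23 (auto-commit; committed b=23)
Op 6: UPDATE b=7 (auto-commit; committed b=7)
Op 7: UPDATE e=20 (auto-commit; committed e=20)
Final committed: {b=7, e=20}

Answer: 7 20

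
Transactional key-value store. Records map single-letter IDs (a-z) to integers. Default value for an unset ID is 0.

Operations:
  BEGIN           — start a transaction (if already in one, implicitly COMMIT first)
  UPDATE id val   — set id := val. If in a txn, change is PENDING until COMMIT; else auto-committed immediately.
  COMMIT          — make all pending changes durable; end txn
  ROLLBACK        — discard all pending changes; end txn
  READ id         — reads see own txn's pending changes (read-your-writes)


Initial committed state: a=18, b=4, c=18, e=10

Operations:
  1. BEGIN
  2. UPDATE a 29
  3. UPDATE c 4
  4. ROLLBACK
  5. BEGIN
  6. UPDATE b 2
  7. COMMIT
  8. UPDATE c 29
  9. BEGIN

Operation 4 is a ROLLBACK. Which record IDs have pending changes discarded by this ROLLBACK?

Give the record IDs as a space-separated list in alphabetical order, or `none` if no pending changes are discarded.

Answer: a c

Derivation:
Initial committed: {a=18, b=4, c=18, e=10}
Op 1: BEGIN: in_txn=True, pending={}
Op 2: UPDATE a=29 (pending; pending now {a=29})
Op 3: UPDATE c=4 (pending; pending now {a=29, c=4})
Op 4: ROLLBACK: discarded pending ['a', 'c']; in_txn=False
Op 5: BEGIN: in_txn=True, pending={}
Op 6: UPDATE b=2 (pending; pending now {b=2})
Op 7: COMMIT: merged ['b'] into committed; committed now {a=18, b=2, c=18, e=10}
Op 8: UPDATE c=29 (auto-commit; committed c=29)
Op 9: BEGIN: in_txn=True, pending={}
ROLLBACK at op 4 discards: ['a', 'c']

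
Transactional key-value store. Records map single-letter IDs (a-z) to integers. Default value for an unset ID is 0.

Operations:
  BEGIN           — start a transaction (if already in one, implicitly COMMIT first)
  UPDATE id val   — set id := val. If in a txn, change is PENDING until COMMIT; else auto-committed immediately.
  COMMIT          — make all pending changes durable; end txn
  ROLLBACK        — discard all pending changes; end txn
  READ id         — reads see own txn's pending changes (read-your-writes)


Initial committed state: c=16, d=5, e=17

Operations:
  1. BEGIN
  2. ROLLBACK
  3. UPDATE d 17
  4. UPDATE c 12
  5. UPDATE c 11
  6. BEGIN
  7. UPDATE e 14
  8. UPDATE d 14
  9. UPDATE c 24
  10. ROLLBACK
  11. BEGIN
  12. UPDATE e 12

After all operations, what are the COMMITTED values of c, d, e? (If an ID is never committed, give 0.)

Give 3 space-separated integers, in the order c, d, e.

Initial committed: {c=16, d=5, e=17}
Op 1: BEGIN: in_txn=True, pending={}
Op 2: ROLLBACK: discarded pending []; in_txn=False
Op 3: UPDATE d=17 (auto-commit; committed d=17)
Op 4: UPDATE c=12 (auto-commit; committed c=12)
Op 5: UPDATE c=11 (auto-commit; committed c=11)
Op 6: BEGIN: in_txn=True, pending={}
Op 7: UPDATE e=14 (pending; pending now {e=14})
Op 8: UPDATE d=14 (pending; pending now {d=14, e=14})
Op 9: UPDATE c=24 (pending; pending now {c=24, d=14, e=14})
Op 10: ROLLBACK: discarded pending ['c', 'd', 'e']; in_txn=False
Op 11: BEGIN: in_txn=True, pending={}
Op 12: UPDATE e=12 (pending; pending now {e=12})
Final committed: {c=11, d=17, e=17}

Answer: 11 17 17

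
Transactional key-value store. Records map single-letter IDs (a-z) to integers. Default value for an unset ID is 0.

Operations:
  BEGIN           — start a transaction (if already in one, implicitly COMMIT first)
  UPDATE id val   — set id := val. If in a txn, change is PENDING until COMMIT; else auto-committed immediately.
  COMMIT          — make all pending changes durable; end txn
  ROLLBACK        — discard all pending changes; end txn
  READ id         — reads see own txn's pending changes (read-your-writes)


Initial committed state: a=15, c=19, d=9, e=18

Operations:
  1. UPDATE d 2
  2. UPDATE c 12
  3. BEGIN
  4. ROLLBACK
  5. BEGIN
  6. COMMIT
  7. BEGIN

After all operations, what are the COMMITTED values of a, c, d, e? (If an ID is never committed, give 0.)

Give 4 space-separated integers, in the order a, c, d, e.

Initial committed: {a=15, c=19, d=9, e=18}
Op 1: UPDATE d=2 (auto-commit; committed d=2)
Op 2: UPDATE c=12 (auto-commit; committed c=12)
Op 3: BEGIN: in_txn=True, pending={}
Op 4: ROLLBACK: discarded pending []; in_txn=False
Op 5: BEGIN: in_txn=True, pending={}
Op 6: COMMIT: merged [] into committed; committed now {a=15, c=12, d=2, e=18}
Op 7: BEGIN: in_txn=True, pending={}
Final committed: {a=15, c=12, d=2, e=18}

Answer: 15 12 2 18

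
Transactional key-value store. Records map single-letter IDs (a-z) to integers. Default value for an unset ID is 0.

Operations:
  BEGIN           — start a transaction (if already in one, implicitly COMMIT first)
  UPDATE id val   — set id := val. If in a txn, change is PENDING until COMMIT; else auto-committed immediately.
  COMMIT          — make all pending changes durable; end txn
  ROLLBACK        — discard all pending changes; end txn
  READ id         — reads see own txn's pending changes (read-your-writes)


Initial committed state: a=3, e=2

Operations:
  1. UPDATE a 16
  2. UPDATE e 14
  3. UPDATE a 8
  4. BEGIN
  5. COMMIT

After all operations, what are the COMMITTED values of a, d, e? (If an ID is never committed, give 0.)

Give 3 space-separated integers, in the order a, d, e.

Answer: 8 0 14

Derivation:
Initial committed: {a=3, e=2}
Op 1: UPDATE a=16 (auto-commit; committed a=16)
Op 2: UPDATE e=14 (auto-commit; committed e=14)
Op 3: UPDATE a=8 (auto-commit; committed a=8)
Op 4: BEGIN: in_txn=True, pending={}
Op 5: COMMIT: merged [] into committed; committed now {a=8, e=14}
Final committed: {a=8, e=14}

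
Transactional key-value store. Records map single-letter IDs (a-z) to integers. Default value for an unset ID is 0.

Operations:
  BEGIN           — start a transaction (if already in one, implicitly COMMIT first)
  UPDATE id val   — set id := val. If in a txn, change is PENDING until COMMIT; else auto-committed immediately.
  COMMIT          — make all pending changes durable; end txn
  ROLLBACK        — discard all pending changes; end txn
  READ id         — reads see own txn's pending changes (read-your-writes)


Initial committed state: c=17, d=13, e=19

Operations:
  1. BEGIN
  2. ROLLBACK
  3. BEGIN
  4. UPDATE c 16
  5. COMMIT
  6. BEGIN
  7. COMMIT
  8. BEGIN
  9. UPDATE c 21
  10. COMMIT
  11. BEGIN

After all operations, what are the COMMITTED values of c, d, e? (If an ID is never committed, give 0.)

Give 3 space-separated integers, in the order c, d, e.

Answer: 21 13 19

Derivation:
Initial committed: {c=17, d=13, e=19}
Op 1: BEGIN: in_txn=True, pending={}
Op 2: ROLLBACK: discarded pending []; in_txn=False
Op 3: BEGIN: in_txn=True, pending={}
Op 4: UPDATE c=16 (pending; pending now {c=16})
Op 5: COMMIT: merged ['c'] into committed; committed now {c=16, d=13, e=19}
Op 6: BEGIN: in_txn=True, pending={}
Op 7: COMMIT: merged [] into committed; committed now {c=16, d=13, e=19}
Op 8: BEGIN: in_txn=True, pending={}
Op 9: UPDATE c=21 (pending; pending now {c=21})
Op 10: COMMIT: merged ['c'] into committed; committed now {c=21, d=13, e=19}
Op 11: BEGIN: in_txn=True, pending={}
Final committed: {c=21, d=13, e=19}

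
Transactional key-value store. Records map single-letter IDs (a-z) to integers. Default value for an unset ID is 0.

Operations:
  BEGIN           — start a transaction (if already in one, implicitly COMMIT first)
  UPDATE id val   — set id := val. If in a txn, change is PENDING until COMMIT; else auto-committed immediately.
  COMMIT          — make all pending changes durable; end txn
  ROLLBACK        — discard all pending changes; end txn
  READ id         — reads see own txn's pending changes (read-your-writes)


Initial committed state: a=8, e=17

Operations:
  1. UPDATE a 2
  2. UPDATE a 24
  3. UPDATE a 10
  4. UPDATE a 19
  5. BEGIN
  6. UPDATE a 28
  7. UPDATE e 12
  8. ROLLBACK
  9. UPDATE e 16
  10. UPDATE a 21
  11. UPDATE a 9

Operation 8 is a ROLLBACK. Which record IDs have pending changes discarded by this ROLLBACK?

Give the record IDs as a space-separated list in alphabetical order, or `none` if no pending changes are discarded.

Answer: a e

Derivation:
Initial committed: {a=8, e=17}
Op 1: UPDATE a=2 (auto-commit; committed a=2)
Op 2: UPDATE a=24 (auto-commit; committed a=24)
Op 3: UPDATE a=10 (auto-commit; committed a=10)
Op 4: UPDATE a=19 (auto-commit; committed a=19)
Op 5: BEGIN: in_txn=True, pending={}
Op 6: UPDATE a=28 (pending; pending now {a=28})
Op 7: UPDATE e=12 (pending; pending now {a=28, e=12})
Op 8: ROLLBACK: discarded pending ['a', 'e']; in_txn=False
Op 9: UPDATE e=16 (auto-commit; committed e=16)
Op 10: UPDATE a=21 (auto-commit; committed a=21)
Op 11: UPDATE a=9 (auto-commit; committed a=9)
ROLLBACK at op 8 discards: ['a', 'e']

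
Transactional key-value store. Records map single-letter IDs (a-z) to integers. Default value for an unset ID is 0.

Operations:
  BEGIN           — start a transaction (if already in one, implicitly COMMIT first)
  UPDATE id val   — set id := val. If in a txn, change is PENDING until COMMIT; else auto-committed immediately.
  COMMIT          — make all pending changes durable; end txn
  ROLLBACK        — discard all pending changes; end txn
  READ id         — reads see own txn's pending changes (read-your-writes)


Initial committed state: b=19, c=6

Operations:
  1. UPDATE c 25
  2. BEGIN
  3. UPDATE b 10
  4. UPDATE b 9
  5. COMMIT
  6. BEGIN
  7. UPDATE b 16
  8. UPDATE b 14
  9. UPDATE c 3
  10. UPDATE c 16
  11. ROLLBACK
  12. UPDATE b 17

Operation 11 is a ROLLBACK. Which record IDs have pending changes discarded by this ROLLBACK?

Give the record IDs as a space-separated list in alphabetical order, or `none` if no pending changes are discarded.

Answer: b c

Derivation:
Initial committed: {b=19, c=6}
Op 1: UPDATE c=25 (auto-commit; committed c=25)
Op 2: BEGIN: in_txn=True, pending={}
Op 3: UPDATE b=10 (pending; pending now {b=10})
Op 4: UPDATE b=9 (pending; pending now {b=9})
Op 5: COMMIT: merged ['b'] into committed; committed now {b=9, c=25}
Op 6: BEGIN: in_txn=True, pending={}
Op 7: UPDATE b=16 (pending; pending now {b=16})
Op 8: UPDATE b=14 (pending; pending now {b=14})
Op 9: UPDATE c=3 (pending; pending now {b=14, c=3})
Op 10: UPDATE c=16 (pending; pending now {b=14, c=16})
Op 11: ROLLBACK: discarded pending ['b', 'c']; in_txn=False
Op 12: UPDATE b=17 (auto-commit; committed b=17)
ROLLBACK at op 11 discards: ['b', 'c']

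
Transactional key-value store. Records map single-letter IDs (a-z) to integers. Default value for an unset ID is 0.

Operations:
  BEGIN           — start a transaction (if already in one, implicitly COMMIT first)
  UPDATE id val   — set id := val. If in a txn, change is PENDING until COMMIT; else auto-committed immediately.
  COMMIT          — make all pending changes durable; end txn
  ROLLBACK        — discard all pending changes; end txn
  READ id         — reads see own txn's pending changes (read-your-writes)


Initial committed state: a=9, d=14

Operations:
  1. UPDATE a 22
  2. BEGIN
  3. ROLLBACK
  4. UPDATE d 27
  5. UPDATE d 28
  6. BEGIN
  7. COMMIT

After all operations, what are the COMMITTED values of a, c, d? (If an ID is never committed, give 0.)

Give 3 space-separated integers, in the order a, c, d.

Answer: 22 0 28

Derivation:
Initial committed: {a=9, d=14}
Op 1: UPDATE a=22 (auto-commit; committed a=22)
Op 2: BEGIN: in_txn=True, pending={}
Op 3: ROLLBACK: discarded pending []; in_txn=False
Op 4: UPDATE d=27 (auto-commit; committed d=27)
Op 5: UPDATE d=28 (auto-commit; committed d=28)
Op 6: BEGIN: in_txn=True, pending={}
Op 7: COMMIT: merged [] into committed; committed now {a=22, d=28}
Final committed: {a=22, d=28}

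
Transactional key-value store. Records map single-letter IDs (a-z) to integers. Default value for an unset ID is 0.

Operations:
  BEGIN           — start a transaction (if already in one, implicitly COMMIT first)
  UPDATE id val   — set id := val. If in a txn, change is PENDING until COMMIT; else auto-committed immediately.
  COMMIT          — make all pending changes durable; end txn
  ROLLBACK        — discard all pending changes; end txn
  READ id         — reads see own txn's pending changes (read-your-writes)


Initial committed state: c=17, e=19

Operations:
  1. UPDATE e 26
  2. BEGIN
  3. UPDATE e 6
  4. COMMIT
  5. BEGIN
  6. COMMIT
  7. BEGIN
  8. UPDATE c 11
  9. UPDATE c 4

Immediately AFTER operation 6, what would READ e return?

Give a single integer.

Initial committed: {c=17, e=19}
Op 1: UPDATE e=26 (auto-commit; committed e=26)
Op 2: BEGIN: in_txn=True, pending={}
Op 3: UPDATE e=6 (pending; pending now {e=6})
Op 4: COMMIT: merged ['e'] into committed; committed now {c=17, e=6}
Op 5: BEGIN: in_txn=True, pending={}
Op 6: COMMIT: merged [] into committed; committed now {c=17, e=6}
After op 6: visible(e) = 6 (pending={}, committed={c=17, e=6})

Answer: 6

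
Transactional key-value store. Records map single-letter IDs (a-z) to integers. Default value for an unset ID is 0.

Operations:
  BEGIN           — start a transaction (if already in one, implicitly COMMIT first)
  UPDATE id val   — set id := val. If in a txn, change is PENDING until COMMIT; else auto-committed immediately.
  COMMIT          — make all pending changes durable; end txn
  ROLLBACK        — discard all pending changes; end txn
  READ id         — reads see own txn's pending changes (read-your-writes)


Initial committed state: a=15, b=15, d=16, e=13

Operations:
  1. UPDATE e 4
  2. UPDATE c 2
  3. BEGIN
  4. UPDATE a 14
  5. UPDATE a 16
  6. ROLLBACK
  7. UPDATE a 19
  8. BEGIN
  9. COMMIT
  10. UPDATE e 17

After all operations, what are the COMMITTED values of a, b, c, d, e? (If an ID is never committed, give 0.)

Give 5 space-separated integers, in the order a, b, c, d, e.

Answer: 19 15 2 16 17

Derivation:
Initial committed: {a=15, b=15, d=16, e=13}
Op 1: UPDATE e=4 (auto-commit; committed e=4)
Op 2: UPDATE c=2 (auto-commit; committed c=2)
Op 3: BEGIN: in_txn=True, pending={}
Op 4: UPDATE a=14 (pending; pending now {a=14})
Op 5: UPDATE a=16 (pending; pending now {a=16})
Op 6: ROLLBACK: discarded pending ['a']; in_txn=False
Op 7: UPDATE a=19 (auto-commit; committed a=19)
Op 8: BEGIN: in_txn=True, pending={}
Op 9: COMMIT: merged [] into committed; committed now {a=19, b=15, c=2, d=16, e=4}
Op 10: UPDATE e=17 (auto-commit; committed e=17)
Final committed: {a=19, b=15, c=2, d=16, e=17}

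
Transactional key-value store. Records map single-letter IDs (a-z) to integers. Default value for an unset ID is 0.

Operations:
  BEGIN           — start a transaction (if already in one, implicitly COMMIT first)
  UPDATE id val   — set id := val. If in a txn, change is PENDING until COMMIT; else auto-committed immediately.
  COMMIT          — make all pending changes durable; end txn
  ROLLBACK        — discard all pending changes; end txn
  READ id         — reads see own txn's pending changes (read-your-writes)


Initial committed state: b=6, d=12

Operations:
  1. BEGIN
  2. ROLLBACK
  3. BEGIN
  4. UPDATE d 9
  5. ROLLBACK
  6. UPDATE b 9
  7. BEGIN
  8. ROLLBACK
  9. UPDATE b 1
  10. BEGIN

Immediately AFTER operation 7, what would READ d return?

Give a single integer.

Answer: 12

Derivation:
Initial committed: {b=6, d=12}
Op 1: BEGIN: in_txn=True, pending={}
Op 2: ROLLBACK: discarded pending []; in_txn=False
Op 3: BEGIN: in_txn=True, pending={}
Op 4: UPDATE d=9 (pending; pending now {d=9})
Op 5: ROLLBACK: discarded pending ['d']; in_txn=False
Op 6: UPDATE b=9 (auto-commit; committed b=9)
Op 7: BEGIN: in_txn=True, pending={}
After op 7: visible(d) = 12 (pending={}, committed={b=9, d=12})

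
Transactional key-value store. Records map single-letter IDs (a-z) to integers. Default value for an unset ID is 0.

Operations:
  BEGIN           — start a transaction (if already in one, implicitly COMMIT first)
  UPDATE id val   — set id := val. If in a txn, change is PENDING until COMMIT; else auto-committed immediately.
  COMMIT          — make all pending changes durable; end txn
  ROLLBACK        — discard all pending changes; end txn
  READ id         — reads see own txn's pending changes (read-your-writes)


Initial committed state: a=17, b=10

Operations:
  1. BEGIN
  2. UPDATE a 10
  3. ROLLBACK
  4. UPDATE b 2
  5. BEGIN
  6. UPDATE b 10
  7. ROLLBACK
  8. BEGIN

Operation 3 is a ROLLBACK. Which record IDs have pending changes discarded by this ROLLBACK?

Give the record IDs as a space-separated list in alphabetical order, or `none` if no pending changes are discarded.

Initial committed: {a=17, b=10}
Op 1: BEGIN: in_txn=True, pending={}
Op 2: UPDATE a=10 (pending; pending now {a=10})
Op 3: ROLLBACK: discarded pending ['a']; in_txn=False
Op 4: UPDATE b=2 (auto-commit; committed b=2)
Op 5: BEGIN: in_txn=True, pending={}
Op 6: UPDATE b=10 (pending; pending now {b=10})
Op 7: ROLLBACK: discarded pending ['b']; in_txn=False
Op 8: BEGIN: in_txn=True, pending={}
ROLLBACK at op 3 discards: ['a']

Answer: a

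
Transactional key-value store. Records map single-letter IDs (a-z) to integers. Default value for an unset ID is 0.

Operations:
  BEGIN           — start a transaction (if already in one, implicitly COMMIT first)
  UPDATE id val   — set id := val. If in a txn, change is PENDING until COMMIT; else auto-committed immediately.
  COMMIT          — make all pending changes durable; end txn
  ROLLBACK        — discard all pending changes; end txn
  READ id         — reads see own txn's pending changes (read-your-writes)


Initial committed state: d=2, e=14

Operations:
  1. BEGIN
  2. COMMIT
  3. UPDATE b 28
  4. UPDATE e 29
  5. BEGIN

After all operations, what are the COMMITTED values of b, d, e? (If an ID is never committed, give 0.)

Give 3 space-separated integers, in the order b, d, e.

Answer: 28 2 29

Derivation:
Initial committed: {d=2, e=14}
Op 1: BEGIN: in_txn=True, pending={}
Op 2: COMMIT: merged [] into committed; committed now {d=2, e=14}
Op 3: UPDATE b=28 (auto-commit; committed b=28)
Op 4: UPDATE e=29 (auto-commit; committed e=29)
Op 5: BEGIN: in_txn=True, pending={}
Final committed: {b=28, d=2, e=29}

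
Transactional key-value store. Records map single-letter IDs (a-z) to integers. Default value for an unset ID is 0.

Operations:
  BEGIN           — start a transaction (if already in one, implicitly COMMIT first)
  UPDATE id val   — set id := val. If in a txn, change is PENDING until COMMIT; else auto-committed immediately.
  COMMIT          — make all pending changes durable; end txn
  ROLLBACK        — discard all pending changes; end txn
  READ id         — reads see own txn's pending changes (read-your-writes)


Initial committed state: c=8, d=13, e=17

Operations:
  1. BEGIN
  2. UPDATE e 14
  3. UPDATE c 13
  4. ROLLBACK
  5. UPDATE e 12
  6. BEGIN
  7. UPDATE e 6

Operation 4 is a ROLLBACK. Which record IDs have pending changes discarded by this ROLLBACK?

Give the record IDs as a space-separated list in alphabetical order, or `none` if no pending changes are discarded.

Answer: c e

Derivation:
Initial committed: {c=8, d=13, e=17}
Op 1: BEGIN: in_txn=True, pending={}
Op 2: UPDATE e=14 (pending; pending now {e=14})
Op 3: UPDATE c=13 (pending; pending now {c=13, e=14})
Op 4: ROLLBACK: discarded pending ['c', 'e']; in_txn=False
Op 5: UPDATE e=12 (auto-commit; committed e=12)
Op 6: BEGIN: in_txn=True, pending={}
Op 7: UPDATE e=6 (pending; pending now {e=6})
ROLLBACK at op 4 discards: ['c', 'e']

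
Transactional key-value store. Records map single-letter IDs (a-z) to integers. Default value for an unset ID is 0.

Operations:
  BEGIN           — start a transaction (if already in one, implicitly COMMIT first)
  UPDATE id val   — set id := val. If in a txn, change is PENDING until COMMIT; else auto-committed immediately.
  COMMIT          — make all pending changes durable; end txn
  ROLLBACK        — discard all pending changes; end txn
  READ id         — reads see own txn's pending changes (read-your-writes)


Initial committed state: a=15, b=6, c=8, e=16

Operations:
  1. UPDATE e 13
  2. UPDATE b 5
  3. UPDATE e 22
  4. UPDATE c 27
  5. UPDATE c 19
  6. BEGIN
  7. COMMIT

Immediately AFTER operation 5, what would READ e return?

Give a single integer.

Initial committed: {a=15, b=6, c=8, e=16}
Op 1: UPDATE e=13 (auto-commit; committed e=13)
Op 2: UPDATE b=5 (auto-commit; committed b=5)
Op 3: UPDATE e=22 (auto-commit; committed e=22)
Op 4: UPDATE c=27 (auto-commit; committed c=27)
Op 5: UPDATE c=19 (auto-commit; committed c=19)
After op 5: visible(e) = 22 (pending={}, committed={a=15, b=5, c=19, e=22})

Answer: 22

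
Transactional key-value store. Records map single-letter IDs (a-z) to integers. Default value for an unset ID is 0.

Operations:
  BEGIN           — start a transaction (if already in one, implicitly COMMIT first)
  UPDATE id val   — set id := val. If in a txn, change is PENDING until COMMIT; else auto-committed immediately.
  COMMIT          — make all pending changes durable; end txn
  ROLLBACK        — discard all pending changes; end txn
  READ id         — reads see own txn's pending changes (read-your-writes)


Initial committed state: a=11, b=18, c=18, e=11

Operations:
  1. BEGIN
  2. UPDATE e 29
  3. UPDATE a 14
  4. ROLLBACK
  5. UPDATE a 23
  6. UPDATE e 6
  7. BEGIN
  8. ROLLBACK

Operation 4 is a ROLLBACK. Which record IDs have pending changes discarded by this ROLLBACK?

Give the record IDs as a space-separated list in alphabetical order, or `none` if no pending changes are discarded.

Initial committed: {a=11, b=18, c=18, e=11}
Op 1: BEGIN: in_txn=True, pending={}
Op 2: UPDATE e=29 (pending; pending now {e=29})
Op 3: UPDATE a=14 (pending; pending now {a=14, e=29})
Op 4: ROLLBACK: discarded pending ['a', 'e']; in_txn=False
Op 5: UPDATE a=23 (auto-commit; committed a=23)
Op 6: UPDATE e=6 (auto-commit; committed e=6)
Op 7: BEGIN: in_txn=True, pending={}
Op 8: ROLLBACK: discarded pending []; in_txn=False
ROLLBACK at op 4 discards: ['a', 'e']

Answer: a e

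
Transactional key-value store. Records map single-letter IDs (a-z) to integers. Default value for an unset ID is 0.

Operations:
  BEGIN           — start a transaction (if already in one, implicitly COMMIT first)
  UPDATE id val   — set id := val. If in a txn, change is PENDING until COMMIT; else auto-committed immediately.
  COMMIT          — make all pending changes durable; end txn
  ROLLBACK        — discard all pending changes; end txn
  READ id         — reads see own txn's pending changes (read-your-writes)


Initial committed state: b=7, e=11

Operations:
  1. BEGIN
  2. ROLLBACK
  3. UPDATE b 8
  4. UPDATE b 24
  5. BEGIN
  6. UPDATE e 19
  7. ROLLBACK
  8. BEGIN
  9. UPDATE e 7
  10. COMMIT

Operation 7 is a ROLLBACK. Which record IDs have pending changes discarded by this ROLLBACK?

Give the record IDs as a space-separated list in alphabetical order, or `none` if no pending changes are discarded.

Initial committed: {b=7, e=11}
Op 1: BEGIN: in_txn=True, pending={}
Op 2: ROLLBACK: discarded pending []; in_txn=False
Op 3: UPDATE b=8 (auto-commit; committed b=8)
Op 4: UPDATE b=24 (auto-commit; committed b=24)
Op 5: BEGIN: in_txn=True, pending={}
Op 6: UPDATE e=19 (pending; pending now {e=19})
Op 7: ROLLBACK: discarded pending ['e']; in_txn=False
Op 8: BEGIN: in_txn=True, pending={}
Op 9: UPDATE e=7 (pending; pending now {e=7})
Op 10: COMMIT: merged ['e'] into committed; committed now {b=24, e=7}
ROLLBACK at op 7 discards: ['e']

Answer: e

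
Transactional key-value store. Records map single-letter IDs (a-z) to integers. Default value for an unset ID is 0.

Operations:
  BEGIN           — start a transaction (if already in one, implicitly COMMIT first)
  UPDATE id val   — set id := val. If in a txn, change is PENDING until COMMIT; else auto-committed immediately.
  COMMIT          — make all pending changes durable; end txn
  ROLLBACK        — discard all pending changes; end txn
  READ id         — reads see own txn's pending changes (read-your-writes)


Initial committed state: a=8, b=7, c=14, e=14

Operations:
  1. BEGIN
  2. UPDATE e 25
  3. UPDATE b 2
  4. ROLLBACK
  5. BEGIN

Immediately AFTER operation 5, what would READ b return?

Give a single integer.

Answer: 7

Derivation:
Initial committed: {a=8, b=7, c=14, e=14}
Op 1: BEGIN: in_txn=True, pending={}
Op 2: UPDATE e=25 (pending; pending now {e=25})
Op 3: UPDATE b=2 (pending; pending now {b=2, e=25})
Op 4: ROLLBACK: discarded pending ['b', 'e']; in_txn=False
Op 5: BEGIN: in_txn=True, pending={}
After op 5: visible(b) = 7 (pending={}, committed={a=8, b=7, c=14, e=14})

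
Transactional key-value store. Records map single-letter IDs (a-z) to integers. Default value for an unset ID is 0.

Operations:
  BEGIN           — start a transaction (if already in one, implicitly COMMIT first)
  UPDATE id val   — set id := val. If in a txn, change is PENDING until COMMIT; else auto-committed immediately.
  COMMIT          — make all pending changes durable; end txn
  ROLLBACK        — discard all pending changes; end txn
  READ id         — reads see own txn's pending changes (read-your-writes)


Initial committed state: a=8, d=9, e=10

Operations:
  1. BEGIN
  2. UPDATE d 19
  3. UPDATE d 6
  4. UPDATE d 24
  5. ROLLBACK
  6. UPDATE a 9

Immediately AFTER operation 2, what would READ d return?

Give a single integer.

Answer: 19

Derivation:
Initial committed: {a=8, d=9, e=10}
Op 1: BEGIN: in_txn=True, pending={}
Op 2: UPDATE d=19 (pending; pending now {d=19})
After op 2: visible(d) = 19 (pending={d=19}, committed={a=8, d=9, e=10})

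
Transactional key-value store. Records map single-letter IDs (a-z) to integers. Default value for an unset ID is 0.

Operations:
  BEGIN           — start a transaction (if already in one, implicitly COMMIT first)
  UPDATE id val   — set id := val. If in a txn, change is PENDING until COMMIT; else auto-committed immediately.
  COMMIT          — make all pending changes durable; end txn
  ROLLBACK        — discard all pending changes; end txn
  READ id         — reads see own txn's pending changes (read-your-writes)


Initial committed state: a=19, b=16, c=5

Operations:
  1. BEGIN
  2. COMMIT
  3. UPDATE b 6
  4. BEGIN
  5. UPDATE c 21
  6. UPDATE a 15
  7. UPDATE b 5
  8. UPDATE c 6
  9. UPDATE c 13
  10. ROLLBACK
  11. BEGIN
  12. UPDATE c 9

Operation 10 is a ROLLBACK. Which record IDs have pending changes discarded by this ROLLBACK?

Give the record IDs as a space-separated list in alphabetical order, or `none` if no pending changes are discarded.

Answer: a b c

Derivation:
Initial committed: {a=19, b=16, c=5}
Op 1: BEGIN: in_txn=True, pending={}
Op 2: COMMIT: merged [] into committed; committed now {a=19, b=16, c=5}
Op 3: UPDATE b=6 (auto-commit; committed b=6)
Op 4: BEGIN: in_txn=True, pending={}
Op 5: UPDATE c=21 (pending; pending now {c=21})
Op 6: UPDATE a=15 (pending; pending now {a=15, c=21})
Op 7: UPDATE b=5 (pending; pending now {a=15, b=5, c=21})
Op 8: UPDATE c=6 (pending; pending now {a=15, b=5, c=6})
Op 9: UPDATE c=13 (pending; pending now {a=15, b=5, c=13})
Op 10: ROLLBACK: discarded pending ['a', 'b', 'c']; in_txn=False
Op 11: BEGIN: in_txn=True, pending={}
Op 12: UPDATE c=9 (pending; pending now {c=9})
ROLLBACK at op 10 discards: ['a', 'b', 'c']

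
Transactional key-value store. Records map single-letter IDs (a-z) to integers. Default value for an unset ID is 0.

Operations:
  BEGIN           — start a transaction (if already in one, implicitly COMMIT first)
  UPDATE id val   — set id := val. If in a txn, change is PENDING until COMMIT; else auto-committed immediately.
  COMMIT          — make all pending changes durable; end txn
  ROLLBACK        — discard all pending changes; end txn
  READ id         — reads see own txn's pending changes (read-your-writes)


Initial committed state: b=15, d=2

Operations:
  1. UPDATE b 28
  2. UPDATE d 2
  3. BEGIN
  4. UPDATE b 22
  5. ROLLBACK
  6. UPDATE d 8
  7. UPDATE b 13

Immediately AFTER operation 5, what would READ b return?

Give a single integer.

Initial committed: {b=15, d=2}
Op 1: UPDATE b=28 (auto-commit; committed b=28)
Op 2: UPDATE d=2 (auto-commit; committed d=2)
Op 3: BEGIN: in_txn=True, pending={}
Op 4: UPDATE b=22 (pending; pending now {b=22})
Op 5: ROLLBACK: discarded pending ['b']; in_txn=False
After op 5: visible(b) = 28 (pending={}, committed={b=28, d=2})

Answer: 28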